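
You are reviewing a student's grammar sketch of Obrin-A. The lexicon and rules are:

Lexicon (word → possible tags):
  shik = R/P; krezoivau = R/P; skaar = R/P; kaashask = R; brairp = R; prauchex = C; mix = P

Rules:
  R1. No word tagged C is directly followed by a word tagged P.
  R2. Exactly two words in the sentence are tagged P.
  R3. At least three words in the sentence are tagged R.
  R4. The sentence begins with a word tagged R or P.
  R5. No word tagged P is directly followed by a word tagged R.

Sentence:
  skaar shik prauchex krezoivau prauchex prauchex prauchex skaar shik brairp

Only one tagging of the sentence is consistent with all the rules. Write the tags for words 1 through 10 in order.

Candidates per position — 1:skaar {R,P}; 2:shik {R,P}; 3:prauchex {C}; 4:krezoivau {R,P}; 5:prauchex {C}; 6:prauchex {C}; 7:prauchex {C}; 8:skaar {R,P}; 9:shik {R,P}; 10:brairp {R}.
If word 4 were P, no tagging could satisfy rule 1; so word 4 is R.
If word 8 were P, no tagging could satisfy rule 1; so word 8 is R.
If word 9 were P, no tagging could satisfy rule 5; so word 9 is R.
If word 1 were R, no tagging could satisfy rule 2; so word 1 is P.
If word 2 were R, no tagging could satisfy rule 2; so word 2 is P.
That leaves exactly one tagging: P P C R C C C R R R.
Verifying each rule — rule 1 ✓; rule 2 ✓; rule 3 ✓; rule 4 ✓; rule 5 ✓.

P P C R C C C R R R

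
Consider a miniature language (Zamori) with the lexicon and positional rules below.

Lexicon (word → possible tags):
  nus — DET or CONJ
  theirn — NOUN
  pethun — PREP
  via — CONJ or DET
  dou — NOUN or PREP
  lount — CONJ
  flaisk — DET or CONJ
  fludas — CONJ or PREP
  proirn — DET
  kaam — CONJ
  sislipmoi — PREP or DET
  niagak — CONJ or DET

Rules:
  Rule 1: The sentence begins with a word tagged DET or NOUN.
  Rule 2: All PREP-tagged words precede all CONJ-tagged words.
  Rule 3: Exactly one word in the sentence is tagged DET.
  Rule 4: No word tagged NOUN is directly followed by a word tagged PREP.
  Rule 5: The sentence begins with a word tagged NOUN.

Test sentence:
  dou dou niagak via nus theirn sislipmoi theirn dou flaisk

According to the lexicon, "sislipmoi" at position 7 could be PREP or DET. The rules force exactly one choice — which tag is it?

Candidates per position — 1:dou {NOUN,PREP}; 2:dou {NOUN,PREP}; 3:niagak {CONJ,DET}; 4:via {CONJ,DET}; 5:nus {DET,CONJ}; 6:theirn {NOUN}; 7:sislipmoi {PREP,DET}; 8:theirn {NOUN}; 9:dou {NOUN,PREP}; 10:flaisk {DET,CONJ}.
At position 1, choosing PREP makes rule 1 impossible to satisfy; hence NOUN.
At position 2, choosing PREP makes rule 4 impossible to satisfy; hence NOUN.
At position 7, choosing PREP makes rule 4 impossible to satisfy; hence DET.
At position 9, choosing PREP makes rule 4 impossible to satisfy; hence NOUN.
At position 10, choosing DET makes rule 3 impossible to satisfy; hence CONJ.
At position 3, choosing DET makes rule 3 impossible to satisfy; hence CONJ.
At position 4, choosing DET makes rule 3 impossible to satisfy; hence CONJ.
At position 5, choosing DET makes rule 3 impossible to satisfy; hence CONJ.
The unique satisfying tagging is: NOUN NOUN CONJ CONJ CONJ NOUN DET NOUN NOUN CONJ.
Check: rule 1 holds; rule 2 holds; rule 3 holds; rule 4 holds; rule 5 holds.

DET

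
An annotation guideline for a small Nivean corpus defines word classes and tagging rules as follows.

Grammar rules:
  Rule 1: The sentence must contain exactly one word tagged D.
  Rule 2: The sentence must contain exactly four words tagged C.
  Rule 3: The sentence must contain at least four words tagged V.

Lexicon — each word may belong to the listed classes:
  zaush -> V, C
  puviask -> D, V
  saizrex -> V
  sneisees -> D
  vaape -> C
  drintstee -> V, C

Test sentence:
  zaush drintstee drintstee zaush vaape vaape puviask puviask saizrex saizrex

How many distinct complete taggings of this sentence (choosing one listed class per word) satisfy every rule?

12

Candidates per position — 1:zaush {V,C}; 2:drintstee {V,C}; 3:drintstee {V,C}; 4:zaush {V,C}; 5:vaape {C}; 6:vaape {C}; 7:puviask {D,V}; 8:puviask {D,V}; 9:saizrex {V}; 10:saizrex {V}.
There are 64 candidate sequences in total.
Checking each against the rules leaves 12 sequences.
Count = 12.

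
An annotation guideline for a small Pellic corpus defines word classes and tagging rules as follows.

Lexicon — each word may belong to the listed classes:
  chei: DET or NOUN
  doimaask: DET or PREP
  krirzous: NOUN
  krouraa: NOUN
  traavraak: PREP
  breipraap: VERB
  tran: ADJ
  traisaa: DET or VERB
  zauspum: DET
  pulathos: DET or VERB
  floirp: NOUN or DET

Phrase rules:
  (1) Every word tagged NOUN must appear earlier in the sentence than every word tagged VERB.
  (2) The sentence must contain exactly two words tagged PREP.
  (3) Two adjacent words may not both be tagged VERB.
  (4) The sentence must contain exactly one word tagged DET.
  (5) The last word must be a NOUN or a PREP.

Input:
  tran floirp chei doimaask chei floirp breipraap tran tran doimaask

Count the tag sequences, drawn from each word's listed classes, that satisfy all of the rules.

Candidates per position — 1:tran {ADJ}; 2:floirp {NOUN,DET}; 3:chei {DET,NOUN}; 4:doimaask {DET,PREP}; 5:chei {DET,NOUN}; 6:floirp {NOUN,DET}; 7:breipraap {VERB}; 8:tran {ADJ}; 9:tran {ADJ}; 10:doimaask {DET,PREP}.
There are 64 candidate sequences in total.
The sequences that satisfy every rule: ADJ NOUN DET PREP NOUN NOUN VERB ADJ ADJ PREP; ADJ NOUN NOUN PREP DET NOUN VERB ADJ ADJ PREP; ADJ NOUN NOUN PREP NOUN DET VERB ADJ ADJ PREP; ADJ DET NOUN PREP NOUN NOUN VERB ADJ ADJ PREP.
Count = 4.

4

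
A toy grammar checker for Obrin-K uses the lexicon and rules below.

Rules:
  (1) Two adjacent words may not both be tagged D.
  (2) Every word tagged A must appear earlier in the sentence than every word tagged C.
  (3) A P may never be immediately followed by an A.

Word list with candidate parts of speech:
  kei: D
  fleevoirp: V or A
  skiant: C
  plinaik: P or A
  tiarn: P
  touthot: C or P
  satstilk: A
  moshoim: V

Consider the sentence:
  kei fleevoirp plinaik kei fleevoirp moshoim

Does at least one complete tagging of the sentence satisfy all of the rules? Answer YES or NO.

Candidates per position — 1:kei {D}; 2:fleevoirp {V,A}; 3:plinaik {P,A}; 4:kei {D}; 5:fleevoirp {V,A}; 6:moshoim {V}.
One satisfying assignment: D V A D V V.
Rule-by-rule: rule 1 satisfied; rule 2 satisfied; rule 3 satisfied.

YES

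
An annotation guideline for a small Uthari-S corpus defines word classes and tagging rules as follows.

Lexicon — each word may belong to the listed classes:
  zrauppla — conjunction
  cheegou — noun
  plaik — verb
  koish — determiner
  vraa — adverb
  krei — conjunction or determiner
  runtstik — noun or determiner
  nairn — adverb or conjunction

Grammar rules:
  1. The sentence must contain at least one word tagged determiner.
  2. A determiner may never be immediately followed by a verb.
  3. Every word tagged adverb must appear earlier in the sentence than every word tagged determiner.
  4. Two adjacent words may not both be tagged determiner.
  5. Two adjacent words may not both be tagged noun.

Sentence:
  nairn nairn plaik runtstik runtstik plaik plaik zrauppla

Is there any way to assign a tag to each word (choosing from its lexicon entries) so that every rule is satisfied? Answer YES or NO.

YES

Candidates per position — 1:nairn {adverb,conjunction}; 2:nairn {adverb,conjunction}; 3:plaik {verb}; 4:runtstik {noun,determiner}; 5:runtstik {noun,determiner}; 6:plaik {verb}; 7:plaik {verb}; 8:zrauppla {conjunction}.
One satisfying assignment: conjunction conjunction verb determiner noun verb verb conjunction.
Checking: rule 1 holds; rule 2 holds; rule 3 holds; rule 4 holds; rule 5 holds.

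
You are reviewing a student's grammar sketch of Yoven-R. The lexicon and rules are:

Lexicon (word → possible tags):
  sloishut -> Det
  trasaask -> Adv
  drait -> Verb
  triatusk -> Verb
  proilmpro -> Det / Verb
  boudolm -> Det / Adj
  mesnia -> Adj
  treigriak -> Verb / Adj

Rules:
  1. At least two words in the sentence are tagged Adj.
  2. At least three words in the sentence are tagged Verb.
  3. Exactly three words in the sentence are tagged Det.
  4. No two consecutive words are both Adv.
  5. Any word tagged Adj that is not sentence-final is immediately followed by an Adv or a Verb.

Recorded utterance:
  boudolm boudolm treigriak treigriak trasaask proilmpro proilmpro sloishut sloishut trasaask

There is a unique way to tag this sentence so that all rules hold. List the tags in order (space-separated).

Candidates per position — 1:boudolm {Det,Adj}; 2:boudolm {Det,Adj}; 3:treigriak {Verb,Adj}; 4:treigriak {Verb,Adj}; 5:trasaask {Adv}; 6:proilmpro {Det,Verb}; 7:proilmpro {Det,Verb}; 8:sloishut {Det}; 9:sloishut {Det}; 10:trasaask {Adv}.
Word 1 cannot be Adj — rule 5 would then fail for every completion. It is Det.
Word 2 cannot be Det — rule 3 would then fail for every completion. It is Adj.
Word 3 cannot be Adj — rule 5 would then fail for every completion. It is Verb.
Word 4 cannot be Verb — rule 1 would then fail for every completion. It is Adj.
Word 6 cannot be Det — rule 2 would then fail for every completion. It is Verb.
Word 7 cannot be Det — rule 2 would then fail for every completion. It is Verb.
The only consistent sequence is: Det Adj Verb Adj Adv Verb Verb Det Det Adv.
Rule-by-rule: rule 1 ok; rule 2 ok; rule 3 ok; rule 4 ok; rule 5 ok.

Det Adj Verb Adj Adv Verb Verb Det Det Adv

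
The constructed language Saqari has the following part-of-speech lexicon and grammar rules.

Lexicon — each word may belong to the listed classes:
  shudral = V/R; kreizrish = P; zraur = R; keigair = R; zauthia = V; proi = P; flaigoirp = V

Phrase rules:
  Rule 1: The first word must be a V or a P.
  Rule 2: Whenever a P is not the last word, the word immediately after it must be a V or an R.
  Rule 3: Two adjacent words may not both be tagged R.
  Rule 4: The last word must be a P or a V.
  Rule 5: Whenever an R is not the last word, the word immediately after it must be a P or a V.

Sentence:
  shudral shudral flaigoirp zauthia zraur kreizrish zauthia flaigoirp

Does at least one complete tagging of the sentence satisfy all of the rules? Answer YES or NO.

Candidates per position — 1:shudral {V,R}; 2:shudral {V,R}; 3:flaigoirp {V}; 4:zauthia {V}; 5:zraur {R}; 6:kreizrish {P}; 7:zauthia {V}; 8:flaigoirp {V}.
One satisfying assignment: V R V V R P V V.
Verifying each rule — rule 1 ok; rule 2 ok; rule 3 ok; rule 4 ok; rule 5 ok.

YES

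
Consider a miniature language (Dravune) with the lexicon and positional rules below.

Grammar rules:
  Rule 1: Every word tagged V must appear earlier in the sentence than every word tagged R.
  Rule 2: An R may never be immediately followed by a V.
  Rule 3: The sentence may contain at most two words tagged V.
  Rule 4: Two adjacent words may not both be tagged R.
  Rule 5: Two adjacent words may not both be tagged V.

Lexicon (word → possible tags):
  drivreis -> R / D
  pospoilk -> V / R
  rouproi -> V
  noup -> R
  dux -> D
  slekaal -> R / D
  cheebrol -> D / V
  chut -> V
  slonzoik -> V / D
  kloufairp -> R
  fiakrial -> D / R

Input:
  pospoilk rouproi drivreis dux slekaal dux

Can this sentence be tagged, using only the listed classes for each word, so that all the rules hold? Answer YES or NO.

Candidates per position — 1:pospoilk {V,R}; 2:rouproi {V}; 3:drivreis {R,D}; 4:dux {D}; 5:slekaal {R,D}; 6:dux {D}.
Every candidate sequence violates at least one rule; no consistent tagging exists.

NO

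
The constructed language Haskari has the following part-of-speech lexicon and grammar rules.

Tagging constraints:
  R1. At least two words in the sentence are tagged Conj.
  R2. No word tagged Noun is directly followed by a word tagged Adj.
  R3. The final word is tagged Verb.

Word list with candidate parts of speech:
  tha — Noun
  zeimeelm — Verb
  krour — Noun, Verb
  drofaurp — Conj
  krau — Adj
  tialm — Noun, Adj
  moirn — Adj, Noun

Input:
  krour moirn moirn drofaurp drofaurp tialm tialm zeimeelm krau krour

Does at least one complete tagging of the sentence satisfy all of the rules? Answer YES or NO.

Candidates per position — 1:krour {Noun,Verb}; 2:moirn {Adj,Noun}; 3:moirn {Adj,Noun}; 4:drofaurp {Conj}; 5:drofaurp {Conj}; 6:tialm {Noun,Adj}; 7:tialm {Noun,Adj}; 8:zeimeelm {Verb}; 9:krau {Adj}; 10:krour {Noun,Verb}.
One satisfying assignment: Verb Noun Noun Conj Conj Adj Noun Verb Adj Verb.
Verifying each rule — rule 1 holds; rule 2 holds; rule 3 holds.

YES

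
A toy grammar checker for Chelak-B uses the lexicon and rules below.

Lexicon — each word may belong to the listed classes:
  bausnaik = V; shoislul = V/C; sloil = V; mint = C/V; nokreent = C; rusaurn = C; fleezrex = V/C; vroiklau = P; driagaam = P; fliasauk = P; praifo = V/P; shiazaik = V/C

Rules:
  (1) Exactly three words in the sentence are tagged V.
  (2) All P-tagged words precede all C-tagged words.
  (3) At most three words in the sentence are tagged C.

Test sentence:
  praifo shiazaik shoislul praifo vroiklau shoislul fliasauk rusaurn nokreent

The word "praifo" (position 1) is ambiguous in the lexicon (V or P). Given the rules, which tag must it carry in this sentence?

P

Candidates per position — 1:praifo {V,P}; 2:shiazaik {V,C}; 3:shoislul {V,C}; 4:praifo {V,P}; 5:vroiklau {P}; 6:shoislul {V,C}; 7:fliasauk {P}; 8:rusaurn {C}; 9:nokreent {C}.
Position 2: tagging it C would leave rule 2 unsatisfiable, so it must be V.
Position 3: tagging it C would leave rule 2 unsatisfiable, so it must be V.
Position 6: tagging it C would leave rule 2 unsatisfiable, so it must be V.
Position 1: tagging it V would leave rule 1 unsatisfiable, so it must be P.
Position 4: tagging it V would leave rule 1 unsatisfiable, so it must be P.
So the tagging must be: P V V P P V P C C.
Check: rule 1 satisfied; rule 2 satisfied; rule 3 satisfied.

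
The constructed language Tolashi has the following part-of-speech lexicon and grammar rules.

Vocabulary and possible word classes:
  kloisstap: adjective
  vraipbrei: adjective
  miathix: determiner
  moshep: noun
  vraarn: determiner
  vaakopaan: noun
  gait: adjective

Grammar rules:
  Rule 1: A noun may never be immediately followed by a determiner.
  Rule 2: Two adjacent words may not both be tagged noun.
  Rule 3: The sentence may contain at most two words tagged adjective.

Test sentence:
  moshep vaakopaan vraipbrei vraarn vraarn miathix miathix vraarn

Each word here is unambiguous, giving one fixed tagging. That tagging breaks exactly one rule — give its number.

Fixed tagging: noun noun adjective determiner determiner determiner determiner determiner.
Rule check: R1 ok, R2 fails, R3 ok.
Only rule 2 fails.

2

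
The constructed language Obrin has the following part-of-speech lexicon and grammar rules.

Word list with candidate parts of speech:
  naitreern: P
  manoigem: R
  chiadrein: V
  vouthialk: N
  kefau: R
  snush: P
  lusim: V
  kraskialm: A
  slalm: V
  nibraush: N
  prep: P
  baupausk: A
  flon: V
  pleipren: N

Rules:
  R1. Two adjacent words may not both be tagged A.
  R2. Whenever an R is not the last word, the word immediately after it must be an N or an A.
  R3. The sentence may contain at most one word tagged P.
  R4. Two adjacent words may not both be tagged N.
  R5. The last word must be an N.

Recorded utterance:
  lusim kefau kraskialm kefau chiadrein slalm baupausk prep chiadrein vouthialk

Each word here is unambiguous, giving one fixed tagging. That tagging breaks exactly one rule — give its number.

2

Fixed tagging: V R A R V V A P V N.
Checking each rule: R1 pass, R2 fail, R3 pass, R4 pass, R5 pass.
Only rule 2 fails.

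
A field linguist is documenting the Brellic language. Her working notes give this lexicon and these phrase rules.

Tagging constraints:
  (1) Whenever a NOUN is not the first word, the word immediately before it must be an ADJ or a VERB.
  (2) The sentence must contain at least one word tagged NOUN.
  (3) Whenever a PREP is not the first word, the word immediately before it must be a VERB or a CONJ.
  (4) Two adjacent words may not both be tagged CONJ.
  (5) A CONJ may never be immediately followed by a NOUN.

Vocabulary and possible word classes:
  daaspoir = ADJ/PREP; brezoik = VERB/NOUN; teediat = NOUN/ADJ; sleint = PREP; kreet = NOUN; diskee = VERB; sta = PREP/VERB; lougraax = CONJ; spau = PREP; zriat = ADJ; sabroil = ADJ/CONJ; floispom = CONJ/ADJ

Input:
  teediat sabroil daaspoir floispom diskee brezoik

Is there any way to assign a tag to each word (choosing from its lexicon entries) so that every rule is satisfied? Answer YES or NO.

Candidates per position — 1:teediat {NOUN,ADJ}; 2:sabroil {ADJ,CONJ}; 3:daaspoir {ADJ,PREP}; 4:floispom {CONJ,ADJ}; 5:diskee {VERB}; 6:brezoik {VERB,NOUN}.
One satisfying assignment: ADJ ADJ ADJ CONJ VERB NOUN.
Verifying each rule — rule 1 ✓; rule 2 ✓; rule 3 ✓; rule 4 ✓; rule 5 ✓.

YES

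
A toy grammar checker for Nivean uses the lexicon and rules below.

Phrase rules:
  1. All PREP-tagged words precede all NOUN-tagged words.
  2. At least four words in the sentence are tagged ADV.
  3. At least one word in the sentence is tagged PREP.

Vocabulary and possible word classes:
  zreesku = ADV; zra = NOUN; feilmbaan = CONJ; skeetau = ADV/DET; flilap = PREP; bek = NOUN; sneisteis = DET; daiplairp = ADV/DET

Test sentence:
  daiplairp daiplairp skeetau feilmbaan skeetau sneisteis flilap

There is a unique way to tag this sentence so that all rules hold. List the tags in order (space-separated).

ADV ADV ADV CONJ ADV DET PREP

Candidates per position — 1:daiplairp {ADV,DET}; 2:daiplairp {ADV,DET}; 3:skeetau {ADV,DET}; 4:feilmbaan {CONJ}; 5:skeetau {ADV,DET}; 6:sneisteis {DET}; 7:flilap {PREP}.
Position 1: tagging it DET would leave rule 2 unsatisfiable, so it must be ADV.
Position 2: tagging it DET would leave rule 2 unsatisfiable, so it must be ADV.
Position 3: tagging it DET would leave rule 2 unsatisfiable, so it must be ADV.
Position 5: tagging it DET would leave rule 2 unsatisfiable, so it must be ADV.
So the tagging must be: ADV ADV ADV CONJ ADV DET PREP.
Verifying each rule — rule 1 ✓; rule 2 ✓; rule 3 ✓.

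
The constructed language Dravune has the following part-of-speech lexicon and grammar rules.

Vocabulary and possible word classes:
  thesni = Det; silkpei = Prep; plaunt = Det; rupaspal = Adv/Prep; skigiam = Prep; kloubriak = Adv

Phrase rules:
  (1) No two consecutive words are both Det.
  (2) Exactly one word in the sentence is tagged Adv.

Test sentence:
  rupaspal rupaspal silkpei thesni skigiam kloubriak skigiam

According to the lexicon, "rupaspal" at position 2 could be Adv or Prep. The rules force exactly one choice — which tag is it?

Prep

Candidates per position — 1:rupaspal {Adv,Prep}; 2:rupaspal {Adv,Prep}; 3:silkpei {Prep}; 4:thesni {Det}; 5:skigiam {Prep}; 6:kloubriak {Adv}; 7:skigiam {Prep}.
If word 1 were Adv, no tagging could satisfy rule 2; so word 1 is Prep.
If word 2 were Adv, no tagging could satisfy rule 2; so word 2 is Prep.
The unique satisfying tagging is: Prep Prep Prep Det Prep Adv Prep.
Checking: rule 1 satisfied; rule 2 satisfied.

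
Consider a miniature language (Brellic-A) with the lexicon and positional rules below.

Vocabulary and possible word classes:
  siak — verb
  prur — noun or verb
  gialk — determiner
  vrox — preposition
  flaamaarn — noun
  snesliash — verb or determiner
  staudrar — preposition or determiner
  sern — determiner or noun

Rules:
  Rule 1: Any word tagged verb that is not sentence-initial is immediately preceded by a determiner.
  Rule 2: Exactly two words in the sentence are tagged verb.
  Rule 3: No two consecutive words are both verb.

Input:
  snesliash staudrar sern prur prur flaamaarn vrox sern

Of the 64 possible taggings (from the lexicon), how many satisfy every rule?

4

Candidates per position — 1:snesliash {verb,determiner}; 2:staudrar {preposition,determiner}; 3:sern {determiner,noun}; 4:prur {noun,verb}; 5:prur {noun,verb}; 6:flaamaarn {noun}; 7:vrox {preposition}; 8:sern {determiner,noun}.
There are 64 candidate sequences in total.
The sequences that satisfy every rule: verb preposition determiner verb noun noun preposition determiner; verb preposition determiner verb noun noun preposition noun; verb determiner determiner verb noun noun preposition determiner; verb determiner determiner verb noun noun preposition noun.
Count = 4.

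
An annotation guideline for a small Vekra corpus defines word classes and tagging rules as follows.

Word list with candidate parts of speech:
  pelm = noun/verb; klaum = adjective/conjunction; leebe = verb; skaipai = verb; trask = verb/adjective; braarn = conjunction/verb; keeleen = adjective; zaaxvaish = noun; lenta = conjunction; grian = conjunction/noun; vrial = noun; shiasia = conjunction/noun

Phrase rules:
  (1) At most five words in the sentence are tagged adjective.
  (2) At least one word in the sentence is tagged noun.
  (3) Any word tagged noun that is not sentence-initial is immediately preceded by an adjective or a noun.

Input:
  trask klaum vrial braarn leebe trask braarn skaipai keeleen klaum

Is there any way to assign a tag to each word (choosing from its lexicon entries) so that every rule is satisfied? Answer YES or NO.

Candidates per position — 1:trask {verb,adjective}; 2:klaum {adjective,conjunction}; 3:vrial {noun}; 4:braarn {conjunction,verb}; 5:leebe {verb}; 6:trask {verb,adjective}; 7:braarn {conjunction,verb}; 8:skaipai {verb}; 9:keeleen {adjective}; 10:klaum {adjective,conjunction}.
One satisfying assignment: verb adjective noun conjunction verb verb conjunction verb adjective conjunction.
Verifying each rule — rule 1 satisfied; rule 2 satisfied; rule 3 satisfied.

YES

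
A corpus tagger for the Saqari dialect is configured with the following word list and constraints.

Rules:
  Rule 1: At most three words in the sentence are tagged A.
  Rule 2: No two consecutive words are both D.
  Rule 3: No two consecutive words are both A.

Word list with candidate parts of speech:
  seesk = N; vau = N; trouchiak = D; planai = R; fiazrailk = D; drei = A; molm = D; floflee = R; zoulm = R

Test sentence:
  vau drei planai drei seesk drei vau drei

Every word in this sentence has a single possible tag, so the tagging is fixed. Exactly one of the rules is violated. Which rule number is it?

Fixed tagging: N A R A N A N A.
Checking each rule: R1 violated, R2 holds, R3 holds.
Only rule 1 fails.

1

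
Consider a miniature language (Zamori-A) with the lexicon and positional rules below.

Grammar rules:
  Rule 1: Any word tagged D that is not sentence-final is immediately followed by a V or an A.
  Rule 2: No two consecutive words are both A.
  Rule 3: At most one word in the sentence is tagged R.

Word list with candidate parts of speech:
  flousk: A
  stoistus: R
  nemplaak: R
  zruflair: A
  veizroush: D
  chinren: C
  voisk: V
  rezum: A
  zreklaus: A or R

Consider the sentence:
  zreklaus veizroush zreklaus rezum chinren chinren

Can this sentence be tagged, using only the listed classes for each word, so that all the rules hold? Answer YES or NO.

NO

Candidates per position — 1:zreklaus {A,R}; 2:veizroush {D}; 3:zreklaus {A,R}; 4:rezum {A}; 5:chinren {C}; 6:chinren {C}.
Every candidate sequence violates at least one rule; no consistent tagging exists.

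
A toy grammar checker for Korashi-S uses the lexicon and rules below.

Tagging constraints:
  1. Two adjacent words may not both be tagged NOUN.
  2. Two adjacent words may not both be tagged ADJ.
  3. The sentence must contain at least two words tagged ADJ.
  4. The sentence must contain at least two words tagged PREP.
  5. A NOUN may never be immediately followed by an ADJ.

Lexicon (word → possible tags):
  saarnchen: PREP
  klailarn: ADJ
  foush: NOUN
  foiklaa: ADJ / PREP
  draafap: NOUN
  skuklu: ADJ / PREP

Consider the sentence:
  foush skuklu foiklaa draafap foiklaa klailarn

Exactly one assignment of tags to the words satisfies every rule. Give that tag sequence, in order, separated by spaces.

NOUN PREP ADJ NOUN PREP ADJ

Candidates per position — 1:foush {NOUN}; 2:skuklu {ADJ,PREP}; 3:foiklaa {ADJ,PREP}; 4:draafap {NOUN}; 5:foiklaa {ADJ,PREP}; 6:klailarn {ADJ}.
At position 2, choosing ADJ makes rule 5 impossible to satisfy; hence PREP.
At position 5, choosing ADJ makes rule 2 impossible to satisfy; hence PREP.
At position 3, choosing PREP makes rule 3 impossible to satisfy; hence ADJ.
That leaves exactly one tagging: NOUN PREP ADJ NOUN PREP ADJ.
Checking: rule 1 satisfied; rule 2 satisfied; rule 3 satisfied; rule 4 satisfied; rule 5 satisfied.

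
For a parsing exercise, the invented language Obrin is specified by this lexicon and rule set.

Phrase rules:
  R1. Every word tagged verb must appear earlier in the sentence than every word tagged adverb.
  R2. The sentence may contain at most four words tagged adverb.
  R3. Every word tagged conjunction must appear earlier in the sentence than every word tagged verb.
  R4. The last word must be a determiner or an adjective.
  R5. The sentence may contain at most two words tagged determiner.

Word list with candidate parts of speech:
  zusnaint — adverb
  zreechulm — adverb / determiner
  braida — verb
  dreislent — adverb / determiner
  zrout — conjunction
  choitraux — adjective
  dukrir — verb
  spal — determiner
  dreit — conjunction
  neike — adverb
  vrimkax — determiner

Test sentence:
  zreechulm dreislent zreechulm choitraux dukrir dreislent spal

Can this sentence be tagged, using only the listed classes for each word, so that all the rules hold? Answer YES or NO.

Candidates per position — 1:zreechulm {adverb,determiner}; 2:dreislent {adverb,determiner}; 3:zreechulm {adverb,determiner}; 4:choitraux {adjective}; 5:dukrir {verb}; 6:dreislent {adverb,determiner}; 7:spal {determiner}.
Every candidate sequence violates at least one rule; no consistent tagging exists.

NO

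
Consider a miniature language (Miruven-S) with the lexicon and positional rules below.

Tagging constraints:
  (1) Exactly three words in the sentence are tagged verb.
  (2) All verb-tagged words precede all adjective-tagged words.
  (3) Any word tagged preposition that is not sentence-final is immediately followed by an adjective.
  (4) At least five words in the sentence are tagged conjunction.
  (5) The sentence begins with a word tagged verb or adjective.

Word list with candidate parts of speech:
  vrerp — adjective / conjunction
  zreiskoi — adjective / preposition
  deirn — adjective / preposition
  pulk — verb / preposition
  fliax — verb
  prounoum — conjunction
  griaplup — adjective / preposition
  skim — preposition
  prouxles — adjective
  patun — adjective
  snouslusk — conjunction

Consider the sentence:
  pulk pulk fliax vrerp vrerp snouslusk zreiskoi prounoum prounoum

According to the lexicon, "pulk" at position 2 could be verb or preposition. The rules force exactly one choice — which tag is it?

verb

Candidates per position — 1:pulk {verb,preposition}; 2:pulk {verb,preposition}; 3:fliax {verb}; 4:vrerp {adjective,conjunction}; 5:vrerp {adjective,conjunction}; 6:snouslusk {conjunction}; 7:zreiskoi {adjective,preposition}; 8:prounoum {conjunction}; 9:prounoum {conjunction}.
At position 1, choosing preposition makes rule 1 impossible to satisfy; hence verb.
At position 2, choosing preposition makes rule 1 impossible to satisfy; hence verb.
At position 4, choosing adjective makes rule 4 impossible to satisfy; hence conjunction.
At position 5, choosing adjective makes rule 4 impossible to satisfy; hence conjunction.
At position 7, choosing preposition makes rule 3 impossible to satisfy; hence adjective.
The only consistent sequence is: verb verb verb conjunction conjunction conjunction adjective conjunction conjunction.
Rule-by-rule: rule 1 ✓; rule 2 ✓; rule 3 ✓; rule 4 ✓; rule 5 ✓.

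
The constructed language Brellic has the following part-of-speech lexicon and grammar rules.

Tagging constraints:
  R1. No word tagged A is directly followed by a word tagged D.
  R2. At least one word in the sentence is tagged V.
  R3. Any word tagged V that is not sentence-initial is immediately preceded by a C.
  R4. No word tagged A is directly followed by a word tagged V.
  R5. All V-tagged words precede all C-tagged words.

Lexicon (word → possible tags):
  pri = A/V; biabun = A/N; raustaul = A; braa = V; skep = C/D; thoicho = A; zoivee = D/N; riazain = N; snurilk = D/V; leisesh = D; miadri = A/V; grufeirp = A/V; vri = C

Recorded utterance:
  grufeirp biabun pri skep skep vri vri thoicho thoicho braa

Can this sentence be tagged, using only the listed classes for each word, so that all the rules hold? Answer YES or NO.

Candidates per position — 1:grufeirp {A,V}; 2:biabun {A,N}; 3:pri {A,V}; 4:skep {C,D}; 5:skep {C,D}; 6:vri {C}; 7:vri {C}; 8:thoicho {A}; 9:thoicho {A}; 10:braa {V}.
Rule 3 cannot be satisfied by any choice of tags from the lexicon.
So there is no consistent tagging.

NO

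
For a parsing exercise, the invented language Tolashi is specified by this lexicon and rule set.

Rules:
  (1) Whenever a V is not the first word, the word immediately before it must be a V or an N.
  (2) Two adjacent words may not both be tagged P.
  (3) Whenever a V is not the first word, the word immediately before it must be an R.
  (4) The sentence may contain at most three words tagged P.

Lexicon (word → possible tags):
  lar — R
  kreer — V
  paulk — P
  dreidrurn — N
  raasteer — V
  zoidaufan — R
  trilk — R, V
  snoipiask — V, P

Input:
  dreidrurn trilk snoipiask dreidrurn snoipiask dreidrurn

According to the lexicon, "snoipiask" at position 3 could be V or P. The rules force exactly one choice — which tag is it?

P

Candidates per position — 1:dreidrurn {N}; 2:trilk {R,V}; 3:snoipiask {V,P}; 4:dreidrurn {N}; 5:snoipiask {V,P}; 6:dreidrurn {N}.
At position 2, choosing V makes rule 3 impossible to satisfy; hence R.
At position 3, choosing V makes rule 1 impossible to satisfy; hence P.
At position 5, choosing V makes rule 3 impossible to satisfy; hence P.
So the tagging must be: N R P N P N.
Verifying each rule — rule 1 ok; rule 2 ok; rule 3 ok; rule 4 ok.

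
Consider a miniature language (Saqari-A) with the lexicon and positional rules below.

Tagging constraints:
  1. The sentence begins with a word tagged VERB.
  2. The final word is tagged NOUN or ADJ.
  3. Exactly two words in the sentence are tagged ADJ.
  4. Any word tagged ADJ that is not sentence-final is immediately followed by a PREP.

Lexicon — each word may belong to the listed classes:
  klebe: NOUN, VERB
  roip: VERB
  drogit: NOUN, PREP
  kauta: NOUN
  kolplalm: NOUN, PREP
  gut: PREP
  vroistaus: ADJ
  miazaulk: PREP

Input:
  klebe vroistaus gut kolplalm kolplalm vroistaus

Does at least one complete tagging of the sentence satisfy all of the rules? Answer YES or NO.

YES

Candidates per position — 1:klebe {NOUN,VERB}; 2:vroistaus {ADJ}; 3:gut {PREP}; 4:kolplalm {NOUN,PREP}; 5:kolplalm {NOUN,PREP}; 6:vroistaus {ADJ}.
One satisfying assignment: VERB ADJ PREP NOUN PREP ADJ.
Checking: rule 1 ✓; rule 2 ✓; rule 3 ✓; rule 4 ✓.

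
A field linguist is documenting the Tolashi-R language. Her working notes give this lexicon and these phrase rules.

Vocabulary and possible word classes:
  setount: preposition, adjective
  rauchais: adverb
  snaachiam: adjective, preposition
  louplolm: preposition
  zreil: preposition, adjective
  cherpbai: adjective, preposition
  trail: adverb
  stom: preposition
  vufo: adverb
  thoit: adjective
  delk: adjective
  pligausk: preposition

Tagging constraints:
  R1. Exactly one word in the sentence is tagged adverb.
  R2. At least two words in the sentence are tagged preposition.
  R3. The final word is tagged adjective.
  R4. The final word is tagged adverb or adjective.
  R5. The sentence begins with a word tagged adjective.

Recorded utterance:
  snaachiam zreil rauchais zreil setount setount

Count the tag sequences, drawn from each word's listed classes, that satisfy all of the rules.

Candidates per position — 1:snaachiam {adjective,preposition}; 2:zreil {preposition,adjective}; 3:rauchais {adverb}; 4:zreil {preposition,adjective}; 5:setount {preposition,adjective}; 6:setount {preposition,adjective}.
There are 32 candidate sequences in total.
The sequences that satisfy every rule: adjective preposition adverb preposition preposition adjective; adjective preposition adverb preposition adjective adjective; adjective preposition adverb adjective preposition adjective; adjective adjective adverb preposition preposition adjective.
Count = 4.

4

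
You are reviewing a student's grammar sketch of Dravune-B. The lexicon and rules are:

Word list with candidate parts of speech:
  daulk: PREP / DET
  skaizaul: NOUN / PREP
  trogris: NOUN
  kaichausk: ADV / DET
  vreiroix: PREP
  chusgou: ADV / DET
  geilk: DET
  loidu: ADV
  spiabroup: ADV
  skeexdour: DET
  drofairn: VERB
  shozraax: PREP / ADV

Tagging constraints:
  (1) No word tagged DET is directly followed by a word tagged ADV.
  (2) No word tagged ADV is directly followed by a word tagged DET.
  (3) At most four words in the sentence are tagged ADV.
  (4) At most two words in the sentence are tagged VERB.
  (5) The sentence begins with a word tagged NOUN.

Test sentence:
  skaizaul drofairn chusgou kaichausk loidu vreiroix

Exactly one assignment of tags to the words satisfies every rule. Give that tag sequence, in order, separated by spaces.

NOUN VERB ADV ADV ADV PREP

Candidates per position — 1:skaizaul {NOUN,PREP}; 2:drofairn {VERB}; 3:chusgou {ADV,DET}; 4:kaichausk {ADV,DET}; 5:loidu {ADV}; 6:vreiroix {PREP}.
At position 1, choosing PREP makes rule 5 impossible to satisfy; hence NOUN.
At position 3, choosing DET makes rule 1 impossible to satisfy; hence ADV.
At position 4, choosing DET makes rule 1 impossible to satisfy; hence ADV.
That leaves exactly one tagging: NOUN VERB ADV ADV ADV PREP.
Verifying each rule — rule 1 satisfied; rule 2 satisfied; rule 3 satisfied; rule 4 satisfied; rule 5 satisfied.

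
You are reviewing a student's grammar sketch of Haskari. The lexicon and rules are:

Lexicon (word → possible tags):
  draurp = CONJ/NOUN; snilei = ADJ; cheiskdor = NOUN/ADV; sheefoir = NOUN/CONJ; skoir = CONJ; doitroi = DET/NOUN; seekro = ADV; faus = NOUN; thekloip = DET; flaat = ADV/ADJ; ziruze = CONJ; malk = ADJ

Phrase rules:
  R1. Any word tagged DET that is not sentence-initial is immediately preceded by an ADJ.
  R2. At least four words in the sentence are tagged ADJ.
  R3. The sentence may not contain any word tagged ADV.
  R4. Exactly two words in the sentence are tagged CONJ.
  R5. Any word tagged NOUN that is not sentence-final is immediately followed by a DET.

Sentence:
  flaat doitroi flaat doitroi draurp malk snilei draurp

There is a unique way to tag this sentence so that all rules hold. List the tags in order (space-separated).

Candidates per position — 1:flaat {ADV,ADJ}; 2:doitroi {DET,NOUN}; 3:flaat {ADV,ADJ}; 4:doitroi {DET,NOUN}; 5:draurp {CONJ,NOUN}; 6:malk {ADJ}; 7:snilei {ADJ}; 8:draurp {CONJ,NOUN}.
Position 1: ADV is ruled out by rule 2; that leaves ADJ.
Position 2: NOUN is ruled out by rule 5; that leaves DET.
Position 3: ADV is ruled out by rule 2; that leaves ADJ.
Position 4: NOUN is ruled out by rule 5; that leaves DET.
Position 5: NOUN is ruled out by rule 4; that leaves CONJ.
Position 8: NOUN is ruled out by rule 4; that leaves CONJ.
So the tagging must be: ADJ DET ADJ DET CONJ ADJ ADJ CONJ.
Checking: rule 1 ✓; rule 2 ✓; rule 3 ✓; rule 4 ✓; rule 5 ✓.

ADJ DET ADJ DET CONJ ADJ ADJ CONJ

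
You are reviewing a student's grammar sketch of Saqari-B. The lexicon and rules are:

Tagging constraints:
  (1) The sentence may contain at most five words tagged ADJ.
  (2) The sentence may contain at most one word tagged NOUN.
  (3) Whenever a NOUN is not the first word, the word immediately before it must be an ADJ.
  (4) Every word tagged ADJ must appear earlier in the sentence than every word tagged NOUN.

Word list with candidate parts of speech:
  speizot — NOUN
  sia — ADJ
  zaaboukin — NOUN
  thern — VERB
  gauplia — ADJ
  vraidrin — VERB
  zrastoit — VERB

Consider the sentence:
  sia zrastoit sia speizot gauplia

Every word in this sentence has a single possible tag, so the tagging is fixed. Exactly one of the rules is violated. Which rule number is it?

Fixed tagging: ADJ VERB ADJ NOUN ADJ.
Applying the rules: R1 pass, R2 pass, R3 pass, R4 fail.
Only rule 4 fails.

4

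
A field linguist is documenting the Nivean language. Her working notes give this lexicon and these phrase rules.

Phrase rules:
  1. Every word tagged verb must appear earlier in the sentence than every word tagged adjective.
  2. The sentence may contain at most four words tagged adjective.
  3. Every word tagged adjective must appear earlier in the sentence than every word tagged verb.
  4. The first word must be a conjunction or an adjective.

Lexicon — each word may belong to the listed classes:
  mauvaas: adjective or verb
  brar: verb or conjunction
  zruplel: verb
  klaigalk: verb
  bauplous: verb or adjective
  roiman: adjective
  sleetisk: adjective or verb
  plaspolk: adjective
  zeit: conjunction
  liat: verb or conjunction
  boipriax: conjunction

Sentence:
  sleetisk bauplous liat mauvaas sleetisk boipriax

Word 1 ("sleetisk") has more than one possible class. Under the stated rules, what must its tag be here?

adjective

Candidates per position — 1:sleetisk {adjective,verb}; 2:bauplous {verb,adjective}; 3:liat {verb,conjunction}; 4:mauvaas {adjective,verb}; 5:sleetisk {adjective,verb}; 6:boipriax {conjunction}.
At position 1, choosing verb makes rule 4 impossible to satisfy; hence adjective.
At position 2, choosing verb makes rule 1 impossible to satisfy; hence adjective.
At position 3, choosing verb makes rule 1 impossible to satisfy; hence conjunction.
At position 4, choosing verb makes rule 1 impossible to satisfy; hence adjective.
At position 5, choosing verb makes rule 1 impossible to satisfy; hence adjective.
That leaves exactly one tagging: adjective adjective conjunction adjective adjective conjunction.
Verifying each rule — rule 1 ✓; rule 2 ✓; rule 3 ✓; rule 4 ✓.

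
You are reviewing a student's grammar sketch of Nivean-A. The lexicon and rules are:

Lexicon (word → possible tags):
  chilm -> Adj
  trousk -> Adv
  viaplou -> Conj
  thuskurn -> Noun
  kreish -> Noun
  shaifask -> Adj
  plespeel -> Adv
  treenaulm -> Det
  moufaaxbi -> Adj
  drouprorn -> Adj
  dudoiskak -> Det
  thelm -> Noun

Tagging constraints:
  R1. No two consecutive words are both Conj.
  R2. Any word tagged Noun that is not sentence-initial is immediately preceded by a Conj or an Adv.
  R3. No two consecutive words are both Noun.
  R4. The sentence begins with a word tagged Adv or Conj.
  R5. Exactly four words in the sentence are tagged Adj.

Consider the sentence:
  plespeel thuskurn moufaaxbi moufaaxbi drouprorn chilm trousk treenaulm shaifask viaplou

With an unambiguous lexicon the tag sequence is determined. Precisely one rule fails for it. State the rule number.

5

Fixed tagging: Adv Noun Adj Adj Adj Adj Adv Det Adj Conj.
Applying the rules: R1 pass, R2 pass, R3 pass, R4 pass, R5 fail.
Only rule 5 fails.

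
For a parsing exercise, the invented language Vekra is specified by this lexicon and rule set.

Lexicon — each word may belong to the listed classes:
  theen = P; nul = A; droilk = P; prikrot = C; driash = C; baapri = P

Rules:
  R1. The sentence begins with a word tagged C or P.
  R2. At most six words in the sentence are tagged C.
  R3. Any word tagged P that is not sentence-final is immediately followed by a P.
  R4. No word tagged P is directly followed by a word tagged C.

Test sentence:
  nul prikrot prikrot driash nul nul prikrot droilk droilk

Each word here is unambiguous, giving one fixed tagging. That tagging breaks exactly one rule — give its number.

Fixed tagging: A C C C A A C P P.
Applying the rules: R1 fail, R2 pass, R3 pass, R4 pass.
Only rule 1 fails.

1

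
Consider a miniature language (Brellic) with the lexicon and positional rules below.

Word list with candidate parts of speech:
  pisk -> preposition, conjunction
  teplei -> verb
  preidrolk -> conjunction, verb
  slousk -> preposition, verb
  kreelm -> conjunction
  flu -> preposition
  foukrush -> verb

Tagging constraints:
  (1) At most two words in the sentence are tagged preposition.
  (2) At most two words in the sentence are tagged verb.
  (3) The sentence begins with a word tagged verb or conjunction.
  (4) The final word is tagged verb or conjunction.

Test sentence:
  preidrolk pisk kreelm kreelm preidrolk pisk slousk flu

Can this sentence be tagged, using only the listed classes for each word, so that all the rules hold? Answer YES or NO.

Candidates per position — 1:preidrolk {conjunction,verb}; 2:pisk {preposition,conjunction}; 3:kreelm {conjunction}; 4:kreelm {conjunction}; 5:preidrolk {conjunction,verb}; 6:pisk {preposition,conjunction}; 7:slousk {preposition,verb}; 8:flu {preposition}.
Rule 4 cannot be satisfied by any choice of tags from the lexicon.
So there is no consistent tagging.

NO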